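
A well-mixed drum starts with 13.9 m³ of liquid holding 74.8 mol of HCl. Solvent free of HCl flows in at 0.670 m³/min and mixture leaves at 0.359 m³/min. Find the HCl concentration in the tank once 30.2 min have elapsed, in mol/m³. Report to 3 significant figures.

Total volume: dV/dt = Q_in − Q_out = 0.31100 m³/min, so V(t) = 13.9 + 0.31100 t and V(30.2) = 23.292 m³.
Species balance (pure solvent in): dm/dt = −Q_out · m/V(t).
Separate: dm/m = −Q_out dt/V(t) ⇒ ln(m/m₀) = −(Q_out/(Q_in−Q_out)) ln(V/V₀).
m = m₀ (V₀/V)^(Q_out/(Q_in−Q_out)) = 74.8 × (13.9/23.292)^(1.1543) = 41.220 mol.
C = m/V = 41.220/23.292 = 1.7697 mol/m³.

1.77 mol/m³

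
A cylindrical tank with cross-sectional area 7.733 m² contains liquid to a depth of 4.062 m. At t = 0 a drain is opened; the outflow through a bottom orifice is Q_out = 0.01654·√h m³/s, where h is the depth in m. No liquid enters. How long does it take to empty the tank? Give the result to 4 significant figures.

1885 s

A dh/dt = −Q_out = −0.01654 √h.
This is separable: 2 d(√h)/dt = −0.01654/A, so √h = √h₀ − (0.01654/(2A)) t.
Tank is empty when √h = 0: t_empty = 2A√h₀/0.01654.
t_empty = 2·7.733·√4.062/0.01654 = 15.4660·2.01544/0.01654 = 1884.57 s.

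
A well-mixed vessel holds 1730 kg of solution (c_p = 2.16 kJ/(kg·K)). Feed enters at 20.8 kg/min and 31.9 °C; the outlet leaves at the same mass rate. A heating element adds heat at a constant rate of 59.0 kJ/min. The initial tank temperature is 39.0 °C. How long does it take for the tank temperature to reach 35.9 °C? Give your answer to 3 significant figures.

First-law balance (no shaft work): M c_p dT/dt = ṁ c_p (T_in − T) + 59.0.
τ = M/ṁ = 83.173 min; T_ss = T_in + Q̇/(ṁ c_p) = 33.213 °C.
T(t) = T_ss + (T₀ − T_ss) e^(−t/τ). Set T = 35.9:
e^(−t/τ) = (35.9 − 33.213)/(39.0 − 33.213) = 0.46430
t = −83.173 · ln(0.46430) = 63.813 min.

63.8 min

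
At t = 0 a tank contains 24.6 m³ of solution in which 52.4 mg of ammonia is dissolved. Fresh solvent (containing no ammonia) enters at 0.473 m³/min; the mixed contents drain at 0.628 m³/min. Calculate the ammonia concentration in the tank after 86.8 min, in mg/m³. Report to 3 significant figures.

Let m(t) be the amount of ammonia. Volume: V(t) = V₀ + (Q_in − Q_out) t = 24.6 − 0.15500 t; V(86.8) = 11.146 m³.
No ammonia enters, so dm/dt = −Q_out · (m/V).
Separate: dm/m = −Q_out dt/V(t) ⇒ ln(m/m₀) = −(Q_out/(Q_in−Q_out)) ln(V/V₀).
m = m₀ (V₀/V)^(Q_out/(Q_in−Q_out)) = 52.4 × (24.6/11.146)^(-4.0516) = 2.1199 mg.
C = m/V = 2.1199/11.146 = 0.19020 mg/m³.

0.190 mg/m³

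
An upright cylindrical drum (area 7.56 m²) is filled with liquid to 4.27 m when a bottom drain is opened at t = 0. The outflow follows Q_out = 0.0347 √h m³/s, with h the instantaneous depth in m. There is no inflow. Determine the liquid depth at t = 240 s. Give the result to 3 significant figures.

2.30 m

With no inflow, A dh/dt = −0.0347 √h.
This is separable: 2 d(√h)/dt = −0.0347/A, so √h = √h₀ − (0.0347/(2A)) t.
√h = √4.27 − 0.0347·240/(2·7.56) = 2.0664 − 0.55079 = 1.5156.
h = 1.5156² = 2.2971 m.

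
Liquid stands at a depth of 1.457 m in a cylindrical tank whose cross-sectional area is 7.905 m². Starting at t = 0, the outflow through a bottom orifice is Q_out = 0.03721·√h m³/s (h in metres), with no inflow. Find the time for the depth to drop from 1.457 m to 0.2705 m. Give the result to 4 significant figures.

Accumulation of liquid (constant cross-section A): A dh/dt = −0.03721 √h.
Separate and integrate: 2(√h − √h₀) = −(0.03721/A) t.
t = 2A(√h₀ − √h)/0.03721 = 2·7.905·(√1.457 − √0.2705)/0.03721
  = 15.8100 × (1.20706 − 0.520096) / 0.03721 = 291.882 s.

291.9 s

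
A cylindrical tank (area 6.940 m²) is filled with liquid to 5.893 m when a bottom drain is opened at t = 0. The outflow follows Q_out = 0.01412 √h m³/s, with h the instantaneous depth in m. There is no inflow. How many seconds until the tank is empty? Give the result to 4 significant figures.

2386 s

A dh/dt = −Q_out = −0.01412 √h.
∫ h^(−1/2) dh = −(0.01412/A) ∫ dt, giving 2√h = 2√h₀ − (0.01412/A) t.
Set h = 0: 2√h₀ = (0.01412/A) t_empty ⇒ t_empty = 2A√h₀/0.01412.
t_empty = 2·6.940·√5.893/0.01412 = 13.8800·2.42755/0.01412 = 2386.29 s.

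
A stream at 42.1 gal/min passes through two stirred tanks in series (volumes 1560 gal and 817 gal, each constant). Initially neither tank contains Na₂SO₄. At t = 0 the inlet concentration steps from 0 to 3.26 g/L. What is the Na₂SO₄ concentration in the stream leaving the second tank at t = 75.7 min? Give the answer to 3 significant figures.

Each tank obeys Vᵢ dCᵢ/dt = Q(Cᵢ₋₁ − Cᵢ), so τᵢ = Vᵢ/Q.
τ₁ = 1560/42.1 = 37.055 min; τ₂ = 817/42.1 = 19.406 min.
Solving the cascade with C₁(0)=C₂(0)=0 gives C₂(t) = C_in[1 − (τ₁ e^(−t/τ₁) − τ₂ e^(−t/τ₂))/(τ₁ − τ₂)].
At t = 75.7: e^(−t/τ₁) = 0.12965, e^(−t/τ₂) = 0.020225.
C₂ = 3.26·[1 − (37.055·0.12965 − 19.406·0.020225)/(17.648)] = 3.26·0.75003 = 2.4451 g/L.

2.45 g/L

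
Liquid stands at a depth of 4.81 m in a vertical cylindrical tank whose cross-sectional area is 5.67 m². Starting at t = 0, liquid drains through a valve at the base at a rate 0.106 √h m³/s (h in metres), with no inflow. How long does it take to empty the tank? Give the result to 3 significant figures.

235 s

A dh/dt = −Q_out = −0.106 √h.
This is separable: 2 d(√h)/dt = −0.106/A, so √h = √h₀ − (0.106/(2A)) t.
Tank is empty when √h = 0: t_empty = 2A√h₀/0.106.
t_empty = 2·5.67·√4.81/0.106 = 11.340·2.1932/0.106 = 234.63 s.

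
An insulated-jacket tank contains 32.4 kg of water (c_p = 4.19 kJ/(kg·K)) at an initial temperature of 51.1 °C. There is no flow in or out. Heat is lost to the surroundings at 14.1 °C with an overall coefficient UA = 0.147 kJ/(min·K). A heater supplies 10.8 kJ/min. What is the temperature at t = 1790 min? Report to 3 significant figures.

82.3 °C

M c_p dT/dt = −UA(T − T_amb) + Q̇.
dT/dt = (T_ss − T)/τ with T_ss = T_amb + Q̇/UA = 14.1 + 10.8/0.147 = 87.569 °C, τ = M c_p/UA = 32.4·4.19/0.147 = 923.51 min.
T approaches T_ss exponentially: T(t) = T_ss + (T₀ − T_ss) e^(−t/τ).
T(1790) = 87.569 + (-36.469)·0.14395 = 82.319 °C.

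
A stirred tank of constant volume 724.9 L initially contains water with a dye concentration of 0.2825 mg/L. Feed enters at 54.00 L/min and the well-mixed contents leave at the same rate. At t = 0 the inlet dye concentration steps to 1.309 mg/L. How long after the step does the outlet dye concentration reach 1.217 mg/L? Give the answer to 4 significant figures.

Species balance: V dC/dt = Q(C_in − C) ⇒ τ = V/Q = 13.4241 min.
C(t) = C_in + (C₀ − C_in) e^(−t/τ). Set C = 1.217 and solve for t:
e^(−t/τ) = (C − C_in)/(C₀ − C_in) = (1.217 − 1.309)/(0.2825 − 1.309) = 0.0896249
t = −τ ln(…) = 13.4241 × 2.41212 = 32.3805 min.

32.38 min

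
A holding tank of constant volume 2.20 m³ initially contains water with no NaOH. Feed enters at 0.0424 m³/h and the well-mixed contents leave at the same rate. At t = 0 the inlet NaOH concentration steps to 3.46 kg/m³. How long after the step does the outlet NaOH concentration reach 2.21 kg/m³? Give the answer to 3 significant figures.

52.8 h

Species balance: V dC/dt = Q(C_in − C) ⇒ τ = V/Q = 51.887 h.
C(t) = C_in + (C₀ − C_in) e^(−t/τ). Set C = 2.21 and solve for t:
e^(−t/τ) = (C − C_in)/(C₀ − C_in) = (2.21 − 3.46)/(0 − 3.46) = 0.36127
t = −τ ln(…) = 51.887 × 1.0181 = 52.827 h.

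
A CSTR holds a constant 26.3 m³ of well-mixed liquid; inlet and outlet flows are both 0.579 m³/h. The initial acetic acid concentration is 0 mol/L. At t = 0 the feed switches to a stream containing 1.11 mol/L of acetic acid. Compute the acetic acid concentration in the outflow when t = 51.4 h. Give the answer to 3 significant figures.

0.752 mol/L

Transient balance on the dissolved component: V dC/dt = Q(C_in − C).
Time constant τ = V/Q = 26.3/0.579 = 45.423 h.
This is linear first-order; C(t) = C_in + (C₀ − C_in) e^(−t/τ).
C(51.4) = 1.11 + (0 − 1.11)·e^(−51.4/45.423) = 1.11 + (-1.1100)·0.32252 = 0.75200 mol/L.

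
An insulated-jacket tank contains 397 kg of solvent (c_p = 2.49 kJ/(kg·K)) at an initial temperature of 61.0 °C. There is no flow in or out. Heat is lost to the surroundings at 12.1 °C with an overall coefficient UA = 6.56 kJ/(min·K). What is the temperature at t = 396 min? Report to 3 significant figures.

M c_p dT/dt = −UA(T − T_amb).
dT/dt = (T_ss − T)/τ with T_ss = T_amb = 12.100 °C, τ = M c_p/UA = 397·2.49/6.56 = 150.69 min.
T approaches T_ss exponentially: T(t) = T_ss + (T₀ − T_ss) e^(−t/τ).
T(396) = 12.100 + (48.900)·0.072230 = 15.632 °C.

15.6 °C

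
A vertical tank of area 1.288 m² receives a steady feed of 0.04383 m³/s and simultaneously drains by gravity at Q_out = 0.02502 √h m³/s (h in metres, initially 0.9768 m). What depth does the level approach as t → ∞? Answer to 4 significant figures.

3.069 m

Level balance: A dh/dt = 0.04383 − 0.02502 √h. Setting dh/dt = 0:
Q_in = 0.02502 √h_ss ⇒ √h_ss = 0.04383/0.02502 = 1.75180.
h_ss = 1.75180² = 3.06880 m. (Since h₀ = 0.9768 m < h_ss, the level will rise toward this value.)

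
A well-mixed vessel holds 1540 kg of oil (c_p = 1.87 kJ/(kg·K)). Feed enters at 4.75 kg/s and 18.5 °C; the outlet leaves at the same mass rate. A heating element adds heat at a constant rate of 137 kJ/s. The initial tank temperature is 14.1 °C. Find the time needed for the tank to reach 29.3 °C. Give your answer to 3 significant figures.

M c_p dT/dt = ṁ c_p (T_in − T) + Q̇.
τ = M/ṁ = 324.21 s; T_ss = T_in + Q̇/(ṁ c_p) = 33.924 °C.
T(t) = T_ss + (T₀ − T_ss) e^(−t/τ). Set T = 29.3:
e^(−t/τ) = (29.3 − 33.924)/(14.1 − 33.924) = 0.23324
t = −324.21 · ln(0.23324) = 471.95 s.

472 s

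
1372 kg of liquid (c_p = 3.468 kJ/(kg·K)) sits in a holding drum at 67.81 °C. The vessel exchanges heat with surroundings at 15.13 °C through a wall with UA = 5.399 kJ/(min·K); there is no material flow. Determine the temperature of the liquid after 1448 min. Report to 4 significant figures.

Lumped-capacitance energy balance: M c_p dT/dt = UA(T_amb − T).
dT/dt = (T_ss − T)/τ with T_ss = T_amb = 15.1300 °C, τ = M c_p/UA = 1372·3.468/5.399 = 881.292 min.
Solution: T(t) = T_ss + (T₀ − T_ss) e^(−t/τ).
T(1448) = 15.1300 + (52.6800)·0.193391 = 25.3178 °C.

25.32 °C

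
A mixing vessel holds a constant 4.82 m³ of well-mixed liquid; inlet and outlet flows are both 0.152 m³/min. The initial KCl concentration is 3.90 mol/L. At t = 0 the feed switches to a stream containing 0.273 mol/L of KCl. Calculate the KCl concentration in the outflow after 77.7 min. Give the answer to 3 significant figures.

0.586 mol/L

Species balance on the tank: V dC/dt = Q(C_in − C).
Rewrite as dC/dt + C/τ = C_in/τ, τ = V/Q = 31.711 min.
This is linear first-order; C(t) = C_in + (C₀ − C_in) e^(−t/τ).
C(77.7) = 0.273 + (3.90 − 0.273)·e^(−77.7/31.711) = 0.273 + (3.6270)·0.086269 = 0.58590 mol/L.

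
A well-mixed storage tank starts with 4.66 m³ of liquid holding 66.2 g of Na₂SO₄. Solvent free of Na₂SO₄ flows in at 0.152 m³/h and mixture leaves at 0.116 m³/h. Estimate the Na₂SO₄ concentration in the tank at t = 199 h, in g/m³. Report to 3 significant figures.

0.279 g/m³

Total volume: dV/dt = Q_in − Q_out = 0.036000 m³/h, so V(t) = 4.66 + 0.036000 t and V(199) = 11.824 m³.
Solute balance: dm/dt = 0 − Q_out C = −Q_out m/V(t).
dm/m = −Q_out dt/(V₀ + 0.036000 t); integrating gives ln(m/m₀) = −(Q_out/(Q_in−Q_out)) ln(V/V₀).
m = m₀ (V₀/V)^(Q_out/(Q_in−Q_out)) = 66.2 × (4.66/11.824)^(3.2222) = 3.2950 g.
C = m/V = 3.2950/11.824 = 0.27867 g/m³.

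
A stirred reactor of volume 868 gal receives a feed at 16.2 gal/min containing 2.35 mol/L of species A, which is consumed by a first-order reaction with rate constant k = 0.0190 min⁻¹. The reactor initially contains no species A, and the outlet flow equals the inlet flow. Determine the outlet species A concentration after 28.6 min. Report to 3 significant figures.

Accumulation = in − out − consumed: V dC/dt = Q C_in − Q C − k V C.
This is linear with rate a = Q/V + k = 0.037664 min⁻¹.
C_ss = Q C_in/(Q + kV) = 1.1645 mol/L; C(t) = C_ss + (C₀ − C_ss) e^(−a t).
C(28.6) = 1.1645 + (-1.1645)·e^(−0.037664·28.6) = 1.1645 + (-1.1645)·0.34055 = 0.76793 mol/L.

0.768 mol/L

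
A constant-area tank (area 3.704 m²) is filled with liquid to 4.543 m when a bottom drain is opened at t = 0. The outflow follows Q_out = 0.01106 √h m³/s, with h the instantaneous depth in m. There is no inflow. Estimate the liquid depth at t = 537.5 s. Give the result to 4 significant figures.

1.766 m

Volume balance on the tank: A dh/dt = −0.01106 √h.
∫ h^(−1/2) dh = −(0.01106/A) ∫ dt, giving 2√h = 2√h₀ − (0.01106/A) t.
√h = √4.543 − 0.01106·537.5/(2·3.704) = 2.13143 − 0.802477 = 1.32895.
h = 1.32895² = 1.76612 m.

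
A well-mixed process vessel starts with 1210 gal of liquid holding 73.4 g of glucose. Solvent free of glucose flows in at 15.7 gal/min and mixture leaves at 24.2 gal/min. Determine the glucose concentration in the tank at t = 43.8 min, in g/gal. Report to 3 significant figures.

0.0308 g/gal

Let m(t) be the amount of glucose. Volume: V(t) = V₀ + (Q_in − Q_out) t = 1210 − 8.5000 t; V(43.8) = 837.70 gal.
No glucose enters, so dm/dt = −Q_out · (m/V).
dm/m = −Q_out dt/(V₀ − 8.5000 t); integrating gives ln(m/m₀) = −(Q_out/(Q_in−Q_out)) ln(V/V₀).
m = m₀ (V₀/V)^(Q_out/(Q_in−Q_out)) = 73.4 × (1210/837.70)^(-2.8471) = 25.765 g.
C = m/V = 25.765/837.70 = 0.030757 g/gal.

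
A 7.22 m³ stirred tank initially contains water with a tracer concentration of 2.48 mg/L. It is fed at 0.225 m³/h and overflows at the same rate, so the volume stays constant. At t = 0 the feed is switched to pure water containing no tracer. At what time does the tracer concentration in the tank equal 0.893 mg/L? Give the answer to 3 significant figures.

32.8 h

Accumulation = in − out for the solute gives V dC/dt = Q(C_in − C), so τ = V/Q = 32.089 h.
C(t) = C_in + (C₀ − C_in) e^(−t/τ). Set C = 0.893 and solve for t:
e^(−t/τ) = (C − C_in)/(C₀ − C_in) = (0.893 − 0)/(2.48 − 0) = 0.36008
t = −τ ln(…) = 32.089 × 1.0214 = 32.776 h.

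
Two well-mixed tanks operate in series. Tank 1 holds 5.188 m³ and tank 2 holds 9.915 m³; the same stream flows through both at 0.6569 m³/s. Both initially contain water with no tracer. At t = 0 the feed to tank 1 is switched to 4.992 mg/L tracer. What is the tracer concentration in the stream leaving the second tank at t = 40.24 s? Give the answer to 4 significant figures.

Each tank obeys Vᵢ dCᵢ/dt = Q(Cᵢ₋₁ − Cᵢ), so τᵢ = Vᵢ/Q.
τ₁ = 5.188/0.6569 = 7.89770 s; τ₂ = 9.915/0.6569 = 15.0936 s.
Tank 1: C₁ = C_in(1 − e^(−t/τ₁)). Tank 2 (τ₁ ≠ τ₂): C₂ = C_in[1 − (τ₁ e^(−t/τ₁) − τ₂ e^(−t/τ₂))/(τ₁ − τ₂)].
At t = 40.24: e^(−t/τ₁) = 0.00612637, e^(−t/τ₂) = 0.0695279.
C₂ = 4.992·[1 − (7.89770·0.00612637 − 15.0936·0.0695279)/(-7.19592)] = 4.992·0.860887 = 4.29755 mg/L.

4.298 mg/L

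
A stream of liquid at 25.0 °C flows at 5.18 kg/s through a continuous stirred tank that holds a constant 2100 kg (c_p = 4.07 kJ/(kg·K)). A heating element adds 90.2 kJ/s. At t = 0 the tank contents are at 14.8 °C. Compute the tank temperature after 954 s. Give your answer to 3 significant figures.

M c_p dT/dt = ṁ c_p (T_in − T) + Q̇.
τ = M/ṁ = 405.41 s; T_ss = T_in + Q̇/(ṁ c_p) = 25.0 + 90.2/(5.18·4.07) = 29.278 °C.
Integrating: T(t) = T_ss + (T₀ − T_ss) e^(−t/τ).
T(954) = 29.278 + (-14.478)·e^(−954/405.41) = 29.278 + (-14.478)·0.095064 = 27.902 °C.

27.9 °C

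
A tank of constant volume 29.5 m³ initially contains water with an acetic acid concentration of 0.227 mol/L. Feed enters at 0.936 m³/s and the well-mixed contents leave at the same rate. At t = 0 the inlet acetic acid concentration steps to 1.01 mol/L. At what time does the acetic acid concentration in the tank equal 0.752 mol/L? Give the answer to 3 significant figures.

Species balance: V dC/dt = Q(C_in − C) ⇒ τ = V/Q = 31.517 s.
C(t) = C_in + (C₀ − C_in) e^(−t/τ). Set C = 0.752 and solve for t:
e^(−t/τ) = (C − C_in)/(C₀ − C_in) = (0.752 − 1.01)/(0.227 − 1.01) = 0.32950
t = −τ ln(…) = 31.517 × 1.1102 = 34.989 s.

35.0 s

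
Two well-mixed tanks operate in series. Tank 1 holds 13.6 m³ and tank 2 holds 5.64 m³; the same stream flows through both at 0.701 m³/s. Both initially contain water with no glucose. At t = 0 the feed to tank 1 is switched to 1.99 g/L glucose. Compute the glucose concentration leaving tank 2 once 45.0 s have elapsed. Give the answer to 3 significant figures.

Time constants: τᵢ = Vᵢ/Q for each well-mixed tank.
τ₁ = 13.6/0.701 = 19.401 s; τ₂ = 5.64/0.701 = 8.0456 s.
Solving the cascade with C₁(0)=C₂(0)=0 gives C₂(t) = C_in[1 − (τ₁ e^(−t/τ₁) − τ₂ e^(−t/τ₂))/(τ₁ − τ₂)].
At t = 45.0: e^(−t/τ₁) = 0.098324, e^(−t/τ₂) = 0.0037235.
C₂ = 1.99·[1 − (19.401·0.098324 − 8.0456·0.0037235)/(11.355)] = 1.99·0.83465 = 1.6609 g/L.

1.66 g/L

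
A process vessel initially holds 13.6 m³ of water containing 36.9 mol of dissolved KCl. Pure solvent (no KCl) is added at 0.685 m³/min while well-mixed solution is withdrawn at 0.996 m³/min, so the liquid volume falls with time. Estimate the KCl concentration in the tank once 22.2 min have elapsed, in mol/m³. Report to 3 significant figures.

Total volume: dV/dt = Q_in − Q_out = -0.31100 m³/min, so V(t) = 13.6 − 0.31100 t and V(22.2) = 6.6958 m³.
No KCl enters, so dm/dt = −Q_out · (m/V).
dm/m = −Q_out dt/(V₀ − 0.31100 t); integrating gives ln(m/m₀) = −(Q_out/(Q_in−Q_out)) ln(V/V₀).
m = m₀ (V₀/V)^(Q_out/(Q_in−Q_out)) = 36.9 × (13.6/6.6958)^(-3.2026) = 3.8149 mol.
C = m/V = 3.8149/6.6958 = 0.56974 mol/m³.

0.570 mol/m³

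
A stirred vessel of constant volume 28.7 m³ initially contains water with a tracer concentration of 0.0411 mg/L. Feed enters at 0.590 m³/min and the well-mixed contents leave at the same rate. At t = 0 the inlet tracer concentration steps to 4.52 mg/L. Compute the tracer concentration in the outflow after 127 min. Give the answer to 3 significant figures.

4.19 mg/L

Accumulation = in − out for the solute gives V dC/dt = Q(C_in − C).
Rewrite as dC/dt + C/τ = C_in/τ, τ = V/Q = 48.644 min.
Integrating: C(t) = C_in + (C₀ − C_in) e^(−t/τ).
C(127) = 4.52 + (0.0411 − 4.52)·e^(−127/48.644) = 4.52 + (-4.4789)·0.073476 = 4.1909 mg/L.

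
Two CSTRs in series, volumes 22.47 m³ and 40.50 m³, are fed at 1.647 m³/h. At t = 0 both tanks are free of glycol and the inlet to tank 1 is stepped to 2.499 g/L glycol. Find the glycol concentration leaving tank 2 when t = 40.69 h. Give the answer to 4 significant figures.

1.584 g/L

Species balance on tank i: dCᵢ/dt = (Cᵢ₋₁ − Cᵢ)/τᵢ with τᵢ = Vᵢ/Q.
τ₁ = 22.47/1.647 = 13.6430 h; τ₂ = 40.50/1.647 = 24.5902 h.
Solving the cascade with C₁(0)=C₂(0)=0 gives C₂(t) = C_in[1 − (τ₁ e^(−t/τ₁) − τ₂ e^(−t/τ₂))/(τ₁ − τ₂)].
At t = 40.69: e^(−t/τ₁) = 0.0506668, e^(−t/τ₂) = 0.191144.
C₂ = 2.499·[1 − (13.6430·0.0506668 − 24.5902·0.191144)/(-10.9472)] = 2.499·0.633785 = 1.58383 g/L.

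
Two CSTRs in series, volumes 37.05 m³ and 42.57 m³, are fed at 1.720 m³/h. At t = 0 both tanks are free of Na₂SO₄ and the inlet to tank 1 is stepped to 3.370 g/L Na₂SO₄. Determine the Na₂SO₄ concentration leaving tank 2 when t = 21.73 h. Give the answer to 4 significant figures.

Species balance on tank i: dCᵢ/dt = (Cᵢ₋₁ − Cᵢ)/τᵢ with τᵢ = Vᵢ/Q.
τ₁ = 37.05/1.720 = 21.5407 h; τ₂ = 42.57/1.720 = 24.7500 h.
Solving the cascade with C₁(0)=C₂(0)=0 gives C₂(t) = C_in[1 − (τ₁ e^(−t/τ₁) − τ₂ e^(−t/τ₂))/(τ₁ − τ₂)].
At t = 21.73: e^(−t/τ₁) = 0.364661, e^(−t/τ₂) = 0.415622.
C₂ = 3.370·[1 − (21.5407·0.364661 − 24.7500·0.415622)/(-3.20930)] = 3.370·0.242330 = 0.816651 g/L.

0.8167 g/L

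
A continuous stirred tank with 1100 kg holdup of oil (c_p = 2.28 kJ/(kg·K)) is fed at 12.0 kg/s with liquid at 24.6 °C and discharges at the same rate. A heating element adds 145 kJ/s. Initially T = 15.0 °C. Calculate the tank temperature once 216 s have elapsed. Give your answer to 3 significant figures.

28.5 °C

Heat balance on the well-mixed liquid: M c_p dT/dt = ṁ c_p (T_in − T) + 145.
τ = M/ṁ = 91.667 s; T_ss = T_in + Q̇/(ṁ c_p) = 24.6 + 145/(12.0·2.28) = 29.900 °C.
T approaches T_ss exponentially: T(t) = T_ss + (T₀ − T_ss) e^(−t/τ).
T(216) = 29.900 + (-14.900)·e^(−216/91.667) = 29.900 + (-14.900)·0.094764 = 28.488 °C.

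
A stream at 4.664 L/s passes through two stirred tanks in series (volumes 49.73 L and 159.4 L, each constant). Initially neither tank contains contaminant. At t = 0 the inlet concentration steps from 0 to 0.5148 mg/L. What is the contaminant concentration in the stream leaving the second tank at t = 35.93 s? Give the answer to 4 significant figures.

Species balance on tank i: dCᵢ/dt = (Cᵢ₋₁ − Cᵢ)/τᵢ with τᵢ = Vᵢ/Q.
τ₁ = 49.73/4.664 = 10.6625 s; τ₂ = 159.4/4.664 = 34.1767 s.
Tank 1: C₁ = C_in(1 − e^(−t/τ₁)). Tank 2 (τ₁ ≠ τ₂): C₂ = C_in[1 − (τ₁ e^(−t/τ₁) − τ₂ e^(−t/τ₂))/(τ₁ − τ₂)].
At t = 35.93: e^(−t/τ₁) = 0.0343983, e^(−t/τ₂) = 0.349482.
C₂ = 0.5148·[1 − (10.6625·0.0343983 − 34.1767·0.349482)/(-23.5142)] = 0.5148·0.507642 = 0.261334 mg/L.

0.2613 mg/L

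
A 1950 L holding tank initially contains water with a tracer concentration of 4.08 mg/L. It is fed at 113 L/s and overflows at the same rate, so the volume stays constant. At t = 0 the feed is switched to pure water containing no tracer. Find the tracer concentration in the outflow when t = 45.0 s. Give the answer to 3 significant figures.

0.301 mg/L

Mass balance on the solute (V constant): V dC/dt = Q(C_in − C).
Rewrite as dC/dt + C/τ = C_in/τ, τ = V/Q = 17.257 s.
C approaches C_in exponentially: C(t) = C_in + (C₀ − C_in) e^(−t/τ).
C(45.0) = 0 + (4.08 − 0)·e^(−45.0/17.257) = 0 + (4.0800)·0.073704 = 0.30071 mg/L.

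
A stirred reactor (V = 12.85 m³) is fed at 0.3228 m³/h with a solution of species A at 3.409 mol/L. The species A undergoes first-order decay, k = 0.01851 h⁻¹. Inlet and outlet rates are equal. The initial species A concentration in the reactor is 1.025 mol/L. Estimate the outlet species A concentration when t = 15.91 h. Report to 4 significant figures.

1.494 mol/L

Accumulation = in − out − consumed: V dC/dt = Q C_in − Q C − k V C.
dC/dt = (Q/V) C_in − (Q/V + k) C; effective rate a = Q/V + k = 0.0251206 + 0.01851 = 0.0436306 h⁻¹.
C_ss = Q C_in/(Q + kV) = 1.96275 mol/L; C(t) = C_ss + (C₀ − C_ss) e^(−a t).
C(15.91) = 1.96275 + (-0.937755)·e^(−0.0436306·15.91) = 1.96275 + (-0.937755)·0.499492 = 1.49435 mol/L.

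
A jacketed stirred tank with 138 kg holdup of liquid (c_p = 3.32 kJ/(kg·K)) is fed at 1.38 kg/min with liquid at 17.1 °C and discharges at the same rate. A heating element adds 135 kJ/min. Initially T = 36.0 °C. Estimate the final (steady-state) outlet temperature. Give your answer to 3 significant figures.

M c_p dT/dt = ṁ c_p (T_in − T) + Q̇.
At steady state dT/dt = 0 ⇒ T_ss = T_in + Q̇/(ṁ c_p) = 17.1 + 135/(1.38·3.32) = 46.566 °C.

46.6 °C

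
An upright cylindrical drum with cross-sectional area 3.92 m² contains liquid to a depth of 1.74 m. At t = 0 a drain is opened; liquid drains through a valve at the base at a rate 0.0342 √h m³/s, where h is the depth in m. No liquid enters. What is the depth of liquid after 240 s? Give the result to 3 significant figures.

With no inflow, A dh/dt = −0.0342 √h.
Separate and integrate: 2(√h − √h₀) = −(0.0342/A) t.
√h = √1.74 − 0.0342·240/(2·3.92) = 1.3191 − 1.0469 = 0.27215.
h = 0.27215² = 0.074067 m.

0.0741 m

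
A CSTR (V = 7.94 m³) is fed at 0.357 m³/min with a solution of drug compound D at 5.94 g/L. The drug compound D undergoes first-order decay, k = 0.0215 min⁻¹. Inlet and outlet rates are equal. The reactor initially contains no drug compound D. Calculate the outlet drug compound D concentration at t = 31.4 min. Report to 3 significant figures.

Accumulation = in − out − consumed: V dC/dt = Q C_in − Q C − k V C.
dC/dt = (Q/V) C_in − (Q/V + k) C; effective rate a = Q/V + k = 0.044962 + 0.0215 = 0.066462 min⁻¹.
C_ss = Q C_in/(Q + kV) = 4.0185 g/L; C(t) = C_ss + (C₀ − C_ss) e^(−a t).
C(31.4) = 4.0185 + (-4.0185)·e^(−0.066462·31.4) = 4.0185 + (-4.0185)·0.12407 = 3.5199 g/L.

3.52 g/L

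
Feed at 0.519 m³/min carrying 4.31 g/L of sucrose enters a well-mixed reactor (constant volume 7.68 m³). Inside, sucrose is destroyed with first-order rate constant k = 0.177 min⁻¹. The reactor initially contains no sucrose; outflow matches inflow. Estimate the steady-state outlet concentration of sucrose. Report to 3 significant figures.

Species balance: V dC/dt = Q C_in − Q C − k V C.
Steady state (dC/dt = 0): C_ss = Q C_in/(Q + kV) = C_in/(1 + kV/Q).
C_ss = 0.519·4.31/(0.519 + 0.177·7.68) = 2.2369/1.8784 = 1.1909 g/L.

1.19 g/L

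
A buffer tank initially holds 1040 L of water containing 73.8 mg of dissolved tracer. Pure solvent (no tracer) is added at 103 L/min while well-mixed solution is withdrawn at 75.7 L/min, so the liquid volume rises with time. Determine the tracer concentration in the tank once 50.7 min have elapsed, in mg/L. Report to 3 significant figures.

Total volume: dV/dt = Q_in − Q_out = 27.300 L/min, so V(t) = 1040 + 27.300 t and V(50.7) = 2424.1 L.
No tracer enters, so dm/dt = −Q_out · (m/V).
Separate: dm/m = −Q_out dt/V(t) ⇒ ln(m/m₀) = −(Q_out/(Q_in−Q_out)) ln(V/V₀).
m = m₀ (V₀/V)^(Q_out/(Q_in−Q_out)) = 73.8 × (1040/2424.1)^(2.7729) = 7.0626 mg.
C = m/V = 7.0626/2424.1 = 0.0029135 mg/L.

0.00291 mg/L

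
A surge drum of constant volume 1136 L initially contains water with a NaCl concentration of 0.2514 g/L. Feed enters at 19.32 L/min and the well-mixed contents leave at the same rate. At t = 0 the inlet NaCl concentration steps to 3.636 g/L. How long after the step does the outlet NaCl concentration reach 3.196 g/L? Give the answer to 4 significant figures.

120.0 min

Unsteady species balance (constant V, well mixed): V dC/dt = Q(C_in − C), so τ = V/Q = 58.7992 min.
C(t) = C_in + (C₀ − C_in) e^(−t/τ). Set C = 3.196 and solve for t:
e^(−t/τ) = (C − C_in)/(C₀ − C_in) = (3.196 − 3.636)/(0.2514 − 3.636) = 0.130001
t = −τ ln(…) = 58.7992 × 2.04022 = 119.963 min.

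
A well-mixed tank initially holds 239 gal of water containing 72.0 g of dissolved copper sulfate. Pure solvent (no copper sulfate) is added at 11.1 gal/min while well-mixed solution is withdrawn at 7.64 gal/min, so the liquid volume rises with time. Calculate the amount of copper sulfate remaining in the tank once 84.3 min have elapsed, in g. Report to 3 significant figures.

12.4 g

Let m(t) be the amount of copper sulfate. Volume: V(t) = V₀ + (Q_in − Q_out) t = 239 + 3.4600 t; V(84.3) = 530.68 gal.
No copper sulfate enters, so dm/dt = −Q_out · (m/V).
Separate: dm/m = −Q_out dt/V(t) ⇒ ln(m/m₀) = −(Q_out/(Q_in−Q_out)) ln(V/V₀).
m = m₀ (V₀/V)^(Q_out/(Q_in−Q_out)) = 72.0 × (239/530.68)^(2.2081) = 12.370 g.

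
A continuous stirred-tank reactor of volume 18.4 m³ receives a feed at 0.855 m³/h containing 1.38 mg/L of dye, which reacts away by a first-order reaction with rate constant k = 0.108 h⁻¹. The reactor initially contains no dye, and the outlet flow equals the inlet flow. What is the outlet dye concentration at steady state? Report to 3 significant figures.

0.415 mg/L

Accumulation = in − out − consumed: V dC/dt = Q C_in − Q C − k V C.
At steady state: 0 = Q C_in − (Q + kV) C_ss, so C_ss = Q C_in/(Q + kV).
C_ss = 0.855·1.38/(0.855 + 0.108·18.4) = 1.1799/2.8422 = 0.41514 mg/L.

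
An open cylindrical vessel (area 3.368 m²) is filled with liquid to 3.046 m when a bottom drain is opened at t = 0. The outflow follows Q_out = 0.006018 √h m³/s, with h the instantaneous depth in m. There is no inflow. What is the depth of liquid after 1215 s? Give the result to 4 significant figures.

0.4353 m

With no inflow, A dh/dt = −0.006018 √h.
∫ h^(−1/2) dh = −(0.006018/A) ∫ dt, giving 2√h = 2√h₀ − (0.006018/A) t.
√h = √3.046 − 0.006018·1215/(2·3.368) = 1.74528 − 1.08549 = 0.659788.
h = 0.659788² = 0.435320 m.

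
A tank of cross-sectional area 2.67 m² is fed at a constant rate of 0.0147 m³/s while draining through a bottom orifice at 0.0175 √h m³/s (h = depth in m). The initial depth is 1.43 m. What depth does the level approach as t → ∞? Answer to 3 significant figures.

A dh/dt = Q_in − 0.0175 √h. Steady state requires inflow = outflow:
Q_in = 0.0175 √h_ss ⇒ √h_ss = 0.0147/0.0175 = 0.84000.
h_ss = 0.84000² = 0.70560 m. (Since h₀ = 1.43 m > h_ss, the level will fall toward this value.)

0.706 m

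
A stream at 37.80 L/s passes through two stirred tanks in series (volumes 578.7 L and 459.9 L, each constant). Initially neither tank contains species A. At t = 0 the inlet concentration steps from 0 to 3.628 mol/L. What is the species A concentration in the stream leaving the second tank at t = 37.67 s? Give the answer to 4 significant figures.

2.754 mol/L

Species balance on tank i: dCᵢ/dt = (Cᵢ₋₁ − Cᵢ)/τᵢ with τᵢ = Vᵢ/Q.
τ₁ = 578.7/37.80 = 15.3095 s; τ₂ = 459.9/37.80 = 12.1667 s.
Tank 1: C₁ = C_in(1 − e^(−t/τ₁)). Tank 2 (τ₁ ≠ τ₂): C₂ = C_in[1 − (τ₁ e^(−t/τ₁) − τ₂ e^(−t/τ₂))/(τ₁ − τ₂)].
At t = 37.67: e^(−t/τ₁) = 0.0853871, e^(−t/τ₂) = 0.0452223.
C₂ = 3.628·[1 − (15.3095·0.0853871 − 12.1667·0.0452223)/(3.14286)] = 3.628·0.759126 = 2.75411 mol/L.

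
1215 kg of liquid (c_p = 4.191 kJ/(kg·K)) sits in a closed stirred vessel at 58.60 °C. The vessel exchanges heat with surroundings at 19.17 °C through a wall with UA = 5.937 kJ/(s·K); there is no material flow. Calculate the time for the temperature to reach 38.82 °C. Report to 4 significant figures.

Heat balance on the well-mixed liquid: M c_p dT/dt = −UA(T − T_amb).
τ = M c_p/UA = 857.683 s; T_ss = T_amb = 19.1700 °C.
T(t) = T_ss + (T₀ − T_ss)e^(−t/τ); set T = 38.82:
t = −τ ln[(T − T_ss)/(T₀ − T_ss)] = −857.683 · ln(0.498352) = 597.333 s.

597.3 s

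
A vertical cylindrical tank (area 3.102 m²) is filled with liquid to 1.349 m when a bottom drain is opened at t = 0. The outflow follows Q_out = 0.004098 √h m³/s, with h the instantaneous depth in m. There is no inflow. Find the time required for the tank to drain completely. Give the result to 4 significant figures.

Volume balance on the tank: A dh/dt = −0.004098 √h.
Separate and integrate: 2(√h − √h₀) = −(0.004098/A) t.
Set h = 0: 2√h₀ = (0.004098/A) t_empty ⇒ t_empty = 2A√h₀/0.004098.
t_empty = 2·3.102·√1.349/0.004098 = 6.20400·1.16146/0.004098 = 1758.35 s.

1758 s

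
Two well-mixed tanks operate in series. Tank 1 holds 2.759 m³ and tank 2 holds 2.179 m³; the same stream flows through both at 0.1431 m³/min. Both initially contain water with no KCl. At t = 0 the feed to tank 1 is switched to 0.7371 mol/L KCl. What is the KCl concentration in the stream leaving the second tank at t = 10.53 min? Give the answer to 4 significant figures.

Species balance on tank i: dCᵢ/dt = (Cᵢ₋₁ − Cᵢ)/τᵢ with τᵢ = Vᵢ/Q.
τ₁ = 2.759/0.1431 = 19.2802 min; τ₂ = 2.179/0.1431 = 15.2271 min.
Solving the cascade with C₁(0)=C₂(0)=0 gives C₂(t) = C_in[1 − (τ₁ e^(−t/τ₁) − τ₂ e^(−t/τ₂))/(τ₁ − τ₂)].
At t = 10.53: e^(−t/τ₁) = 0.579172, e^(−t/τ₂) = 0.500809.
C₂ = 0.7371·[1 − (19.2802·0.579172 − 15.2271·0.500809)/(4.05311)] = 0.7371·0.126427 = 0.0931895 mol/L.

0.09319 mol/L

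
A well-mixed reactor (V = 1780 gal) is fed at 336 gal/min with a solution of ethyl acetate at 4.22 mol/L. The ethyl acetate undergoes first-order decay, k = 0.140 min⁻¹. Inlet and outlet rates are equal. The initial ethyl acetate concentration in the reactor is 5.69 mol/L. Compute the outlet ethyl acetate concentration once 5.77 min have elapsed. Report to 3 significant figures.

2.91 mol/L

V dC/dt = Q(C_in − C) − k V C.
This is linear with rate a = Q/V + k = 0.32876 min⁻¹.
C_ss = Q C_in/(Q + kV) = 2.4230 mol/L; C(t) = C_ss + (C₀ − C_ss) e^(−a t).
C(5.77) = 2.4230 + (3.2670)·e^(−0.32876·5.77) = 2.4230 + (3.2670)·0.15002 = 2.9131 mol/L.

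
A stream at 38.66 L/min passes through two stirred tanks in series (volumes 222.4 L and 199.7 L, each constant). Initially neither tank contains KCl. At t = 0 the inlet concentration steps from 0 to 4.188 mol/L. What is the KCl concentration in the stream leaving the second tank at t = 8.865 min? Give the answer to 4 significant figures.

Species balance on tank i: dCᵢ/dt = (Cᵢ₋₁ − Cᵢ)/τᵢ with τᵢ = Vᵢ/Q.
τ₁ = 222.4/38.66 = 5.75272 min; τ₂ = 199.7/38.66 = 5.16555 min.
Tank 1: C₁ = C_in(1 − e^(−t/τ₁)). Tank 2 (τ₁ ≠ τ₂): C₂ = C_in[1 − (τ₁ e^(−t/τ₁) − τ₂ e^(−t/τ₂))/(τ₁ − τ₂)].
At t = 8.865: e^(−t/τ₁) = 0.214164, e^(−t/τ₂) = 0.179752.
C₂ = 4.188·[1 − (5.75272·0.214164 − 5.16555·0.179752)/(0.587170)] = 4.188·0.483095 = 2.02320 mol/L.

2.023 mol/L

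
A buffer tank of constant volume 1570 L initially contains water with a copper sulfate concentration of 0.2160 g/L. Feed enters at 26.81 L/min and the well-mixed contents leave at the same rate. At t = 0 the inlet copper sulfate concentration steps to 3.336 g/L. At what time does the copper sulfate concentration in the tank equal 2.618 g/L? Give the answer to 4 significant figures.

86.03 min

Species balance: V dC/dt = Q(C_in − C) ⇒ τ = V/Q = 58.5602 min.
C(t) = C_in + (C₀ − C_in) e^(−t/τ). Set C = 2.618 and solve for t:
e^(−t/τ) = (C − C_in)/(C₀ − C_in) = (2.618 − 3.336)/(0.2160 − 3.336) = 0.230128
t = −τ ln(…) = 58.5602 × 1.46912 = 86.0319 min.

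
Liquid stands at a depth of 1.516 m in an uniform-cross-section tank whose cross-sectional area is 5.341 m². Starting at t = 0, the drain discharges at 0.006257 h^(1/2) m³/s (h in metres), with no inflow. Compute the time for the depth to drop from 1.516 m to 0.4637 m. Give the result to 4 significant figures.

939.5 s

A dh/dt = −Q_out = −0.006257 √h.
This is separable: 2 d(√h)/dt = −0.006257/A, so √h = √h₀ − (0.006257/(2A)) t.
t = 2A(√h₀ − √h)/0.006257 = 2·5.341·(√1.516 − √0.4637)/0.006257
  = 10.6820 × (1.23126 − 0.680955) / 0.006257 = 939.484 s.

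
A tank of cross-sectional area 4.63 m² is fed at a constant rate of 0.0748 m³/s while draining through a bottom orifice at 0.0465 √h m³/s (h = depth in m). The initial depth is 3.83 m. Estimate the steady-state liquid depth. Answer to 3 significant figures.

2.59 m

Mass balance (ρ constant): A dh/dt = Q_in − 0.0465 √h. At steady state dh/dt = 0:
Q_in = 0.0465 √h_ss ⇒ √h_ss = 0.0748/0.0465 = 1.6086.
h_ss = 1.6086² = 2.5876 m. (Since h₀ = 3.83 m > h_ss, the level will fall toward this value.)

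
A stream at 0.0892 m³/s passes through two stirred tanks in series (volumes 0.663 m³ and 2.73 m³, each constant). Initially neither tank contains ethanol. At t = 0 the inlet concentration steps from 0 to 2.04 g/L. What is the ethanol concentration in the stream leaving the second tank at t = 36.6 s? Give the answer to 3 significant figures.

1.23 g/L

Each tank obeys Vᵢ dCᵢ/dt = Q(Cᵢ₋₁ − Cᵢ), so τᵢ = Vᵢ/Q.
τ₁ = 0.663/0.0892 = 7.4327 s; τ₂ = 2.73/0.0892 = 30.605 s.
Tank 1: C₁ = C_in(1 − e^(−t/τ₁)). Tank 2 (τ₁ ≠ τ₂): C₂ = C_in[1 − (τ₁ e^(−t/τ₁) − τ₂ e^(−t/τ₂))/(τ₁ − τ₂)].
At t = 36.6: e^(−t/τ₁) = 0.0072688, e^(−t/τ₂) = 0.30244.
C₂ = 2.04·[1 − (7.4327·0.0072688 − 30.605·0.30244)/(-23.173)] = 2.04·0.60288 = 1.2299 g/L.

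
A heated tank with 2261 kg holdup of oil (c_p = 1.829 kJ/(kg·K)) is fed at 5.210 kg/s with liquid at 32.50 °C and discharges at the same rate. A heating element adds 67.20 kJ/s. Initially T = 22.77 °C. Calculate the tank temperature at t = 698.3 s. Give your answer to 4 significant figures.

36.19 °C

M c_p dT/dt = ṁ c_p (T_in − T) + Q̇.
Rearrange: dT/dt = (T_ss − T)/τ with τ = M/ṁ = 433.973 s and T_ss = T_in + Q̇/(ṁ c_p) = 39.5521 °C.
Integrating: T(t) = T_ss + (T₀ − T_ss) e^(−t/τ).
T(698.3) = 39.5521 + (-16.7821)·e^(−698.3/433.973) = 39.5521 + (-16.7821)·0.200070 = 36.1945 °C.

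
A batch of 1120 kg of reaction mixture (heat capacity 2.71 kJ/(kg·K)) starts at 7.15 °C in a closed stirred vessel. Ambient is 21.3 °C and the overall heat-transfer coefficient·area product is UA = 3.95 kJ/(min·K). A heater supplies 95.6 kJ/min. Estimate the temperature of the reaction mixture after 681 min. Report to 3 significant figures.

Lumped-capacitance energy balance: M c_p dT/dt = UA(T_amb − T) + Q̇.
dT/dt = (T_ss − T)/τ with T_ss = T_amb + Q̇/UA = 21.3 + 95.6/3.95 = 45.503 °C, τ = M c_p/UA = 1120·2.71/3.95 = 768.41 min.
Solution: T(t) = T_ss + (T₀ − T_ss) e^(−t/τ).
T(681) = 45.503 + (-38.353)·0.41220 = 29.694 °C.

29.7 °C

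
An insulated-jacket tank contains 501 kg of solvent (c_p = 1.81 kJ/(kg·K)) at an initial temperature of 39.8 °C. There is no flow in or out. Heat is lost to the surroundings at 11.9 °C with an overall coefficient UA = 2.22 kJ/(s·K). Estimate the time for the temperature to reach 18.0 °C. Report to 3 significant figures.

621 s

M c_p dT/dt = −UA(T − T_amb).
τ = M c_p/UA = 408.47 s; T_ss = T_amb = 11.900 °C.
T(t) = T_ss + (T₀ − T_ss)e^(−t/τ); set T = 18.0:
t = −τ ln[(T − T_ss)/(T₀ − T_ss)] = −408.47 · ln(0.21864) = 621.02 s.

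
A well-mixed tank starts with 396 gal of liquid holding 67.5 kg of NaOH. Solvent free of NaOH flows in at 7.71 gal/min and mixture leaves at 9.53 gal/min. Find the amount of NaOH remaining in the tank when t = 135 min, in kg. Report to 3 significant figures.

Total volume: dV/dt = Q_in − Q_out = -1.8200 gal/min, so V(t) = 396 − 1.8200 t and V(135) = 150.30 gal.
Solute balance: dm/dt = 0 − Q_out C = −Q_out m/V(t).
dm/m = −Q_out dt/(V₀ − 1.8200 t); integrating gives ln(m/m₀) = −(Q_out/(Q_in−Q_out)) ln(V/V₀).
m = m₀ (V₀/V)^(Q_out/(Q_in−Q_out)) = 67.5 × (396/150.30)^(-5.2363) = 0.42288 kg.

0.423 kg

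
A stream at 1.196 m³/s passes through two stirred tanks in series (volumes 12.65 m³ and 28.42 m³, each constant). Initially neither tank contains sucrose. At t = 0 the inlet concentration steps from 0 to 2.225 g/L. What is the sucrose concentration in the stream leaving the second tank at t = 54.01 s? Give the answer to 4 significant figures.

Each tank obeys Vᵢ dCᵢ/dt = Q(Cᵢ₋₁ − Cᵢ), so τᵢ = Vᵢ/Q.
τ₁ = 12.65/1.196 = 10.5769 s; τ₂ = 28.42/1.196 = 23.7625 s.
Solving the cascade with C₁(0)=C₂(0)=0 gives C₂(t) = C_in[1 − (τ₁ e^(−t/τ₁) − τ₂ e^(−t/τ₂))/(τ₁ − τ₂)].
At t = 54.01: e^(−t/τ₁) = 0.00605785, e^(−t/τ₂) = 0.103012.
C₂ = 2.225·[1 − (10.5769·0.00605785 − 23.7625·0.103012)/(-13.1856)] = 2.225·0.819215 = 1.82275 g/L.

1.823 g/L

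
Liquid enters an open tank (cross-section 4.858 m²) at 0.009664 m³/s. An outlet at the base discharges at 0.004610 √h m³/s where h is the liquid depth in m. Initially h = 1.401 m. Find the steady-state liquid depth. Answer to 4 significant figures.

Level balance: A dh/dt = 0.009664 − 0.004610 √h. Setting dh/dt = 0:
Q_in = 0.004610 √h_ss ⇒ √h_ss = 0.009664/0.004610 = 2.09631.
h_ss = 2.09631² = 4.39453 m. (Since h₀ = 1.401 m < h_ss, the level will rise toward this value.)

4.395 m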